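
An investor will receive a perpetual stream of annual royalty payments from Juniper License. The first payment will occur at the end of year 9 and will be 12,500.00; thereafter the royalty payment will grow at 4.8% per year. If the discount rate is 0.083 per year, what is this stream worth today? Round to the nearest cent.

Value at end of year 8: C₁ / (r − g) = 12,500.00 / (0.083 − 0.048) = 357,142.8571
Discount to today: PV = 357,142.8571 / (1 + 0.083)^8 = 357,142.8571 / 1.892464 = 188,718.43

188718.43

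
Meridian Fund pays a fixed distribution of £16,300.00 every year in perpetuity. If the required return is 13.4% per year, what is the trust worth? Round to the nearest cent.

Level perpetuity: PV = C / r = £16,300.00 / 0.134 = £121,641.79

£121641.79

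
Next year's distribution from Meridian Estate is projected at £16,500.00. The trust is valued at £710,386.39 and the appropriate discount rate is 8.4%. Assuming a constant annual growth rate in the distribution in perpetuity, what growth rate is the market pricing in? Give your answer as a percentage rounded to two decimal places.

6.08%

P = D₁/(r−g) ⇒ g = r − D₁/P = 0.084 − £16,500.00/£710,386.39 = 0.060773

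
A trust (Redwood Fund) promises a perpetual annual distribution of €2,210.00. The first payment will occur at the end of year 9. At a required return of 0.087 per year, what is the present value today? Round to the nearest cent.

Value at end of year 8: C / r = €2,210.00 / 0.087 = €25,402.2989
Discount to today: PV = €25,402.2989 / (1 + 0.087)^8 = €25,402.2989 / 1.949110 = €13,032.77

€13032.77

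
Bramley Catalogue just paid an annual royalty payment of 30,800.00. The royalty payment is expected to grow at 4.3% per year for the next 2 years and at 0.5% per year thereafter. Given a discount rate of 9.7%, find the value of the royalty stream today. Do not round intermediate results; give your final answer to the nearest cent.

D_1 = 32124.40000
D_2 = 33505.74920
Terminal value at year 2: TV = D_2×(1+g_2)/(r−g_2) = 33673.27795/0.092 = 366013.89072
P_0 = D_1/(1+r)^1 + D_2/(1+r)^2 + TV/(1+r)^2
    = 29283.86509 + 27842.36216 + 304147.54312 = 361273.77036

361273.77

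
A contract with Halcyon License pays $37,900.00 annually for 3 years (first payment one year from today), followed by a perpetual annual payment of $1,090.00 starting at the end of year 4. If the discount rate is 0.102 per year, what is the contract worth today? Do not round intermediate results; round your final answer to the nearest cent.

$101905.94

PV of 3-year annuity: $37,900.00 × [1 − (1+0.102)^−3] / 0.102 = 93920.81591
Perpetuity value at year 3: $1,090.00 / 0.102 = 10686.27451
PV of perpetuity: 10686.27451 / (1+0.102)^3 = 7985.12176
Total PV = 93920.81591 + 7985.12176 = 101905.93766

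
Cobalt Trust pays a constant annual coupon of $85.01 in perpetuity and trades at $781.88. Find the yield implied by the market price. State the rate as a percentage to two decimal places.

P = C/r ⇒ r = C/P = $85.01/$781.88 = 0.108725

10.87%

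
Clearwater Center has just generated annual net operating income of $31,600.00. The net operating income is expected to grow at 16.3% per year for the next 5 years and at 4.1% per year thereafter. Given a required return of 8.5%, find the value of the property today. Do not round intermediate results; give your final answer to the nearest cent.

D_1 = 36750.80000
D_2 = 42741.18040
D_3 = 49707.99281
D_4 = 57810.39563
D_5 = 67233.49012
Terminal value at year 5: TV = D_5×(1+g_2)/(r−g_2) = 69990.06322/0.044 = 1590683.25490
P_0 = D_1/(1+r)^1 + D_2/(1+r)^2 + D_3/(1+r)^3 + D_4/(1+r)^4 + D_5/(1+r)^5 + TV/(1+r)^5
    = 33871.70507 + 36306.72165 + 38916.79012 + 41714.49485 + 44713.32490 + 1057876.61857 = 1253399.65517

$1253399.66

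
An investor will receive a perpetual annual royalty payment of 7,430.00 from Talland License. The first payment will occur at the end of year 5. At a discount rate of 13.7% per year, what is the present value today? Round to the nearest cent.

32450.87

Value at end of year 4: C / r = 7,430.00 / 0.137 = 54,233.5766
Discount to today: PV = 54,233.5766 / (1 + 0.137)^4 = 54,233.5766 / 1.671252 = 32,450.87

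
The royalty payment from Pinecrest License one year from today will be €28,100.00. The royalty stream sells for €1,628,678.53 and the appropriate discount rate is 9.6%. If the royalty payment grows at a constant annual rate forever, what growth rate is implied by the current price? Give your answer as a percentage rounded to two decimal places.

P = D₁/(r−g) ⇒ g = r − D₁/P = 0.096 − €28,100.00/€1,628,678.53 = 0.078747

7.87%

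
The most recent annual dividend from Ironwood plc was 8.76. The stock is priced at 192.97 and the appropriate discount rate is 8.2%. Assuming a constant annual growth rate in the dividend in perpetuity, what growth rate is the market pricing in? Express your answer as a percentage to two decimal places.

P = D₀(1+g)/(r−g) ⇒ P(r−g) = D₀(1+g) ⇒ g(P+D₀) = P·r − D₀
g = (P·r − D₀)/(P + D₀) = (192.97×0.082 − 8.76) / (192.97 + 8.76) = 0.035015

3.50%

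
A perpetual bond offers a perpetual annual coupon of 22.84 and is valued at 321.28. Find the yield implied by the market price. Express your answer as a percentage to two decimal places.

7.11%

P = C/r ⇒ r = C/P = 22.84/321.28 = 0.071091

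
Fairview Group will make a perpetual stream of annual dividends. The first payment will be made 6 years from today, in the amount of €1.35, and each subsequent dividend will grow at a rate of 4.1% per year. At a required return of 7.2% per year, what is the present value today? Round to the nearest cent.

€30.76

Value at end of year 5: C₁ / (r − g) = €1.35 / (0.072 − 0.041) = €43.5484
Discount to today: PV = €43.5484 / (1 + 0.072)^5 = €43.5484 / 1.415709 = €30.76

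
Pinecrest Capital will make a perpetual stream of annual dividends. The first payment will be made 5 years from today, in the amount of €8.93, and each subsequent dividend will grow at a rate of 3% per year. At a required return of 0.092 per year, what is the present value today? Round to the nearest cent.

Value at end of year 4: C₁ / (r − g) = €8.93 / (0.092 − 0.03) = €144.0323
Discount to today: PV = €144.0323 / (1 + 0.092)^4 = €144.0323 / 1.421970 = €101.29

€101.29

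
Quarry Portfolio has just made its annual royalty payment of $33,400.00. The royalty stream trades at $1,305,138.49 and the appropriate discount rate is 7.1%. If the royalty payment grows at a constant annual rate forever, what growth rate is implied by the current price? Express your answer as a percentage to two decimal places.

4.43%

P = D₀(1+g)/(r−g) ⇒ P(r−g) = D₀(1+g) ⇒ g(P+D₀) = P·r − D₀
g = (P·r − D₀)/(P + D₀) = ($1,305,138.49×0.071 − $33,400.00) / ($1,305,138.49 + $33,400.00) = 0.044276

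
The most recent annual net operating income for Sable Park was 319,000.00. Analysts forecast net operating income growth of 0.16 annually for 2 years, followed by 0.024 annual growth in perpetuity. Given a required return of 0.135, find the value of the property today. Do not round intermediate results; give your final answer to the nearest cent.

3733149.50

D_1 = 370040.00000
D_2 = 429246.40000
Terminal value at year 2: TV = D_2×(1+g_2)/(r−g_2) = 439548.31360/0.111 = 3959894.71712
P_0 = D_1/(1+r)^1 + D_2/(1+r)^2 + TV/(1+r)^2
    = 326026.43172 + 333207.63065 + 3073915.43955 = 3733149.50192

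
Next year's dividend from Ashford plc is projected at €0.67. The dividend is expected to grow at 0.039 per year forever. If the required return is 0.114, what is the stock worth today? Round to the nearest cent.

Growing perpetuity: P = D₁ / (r − g) = €0.6700 / (0.114 − 0.039) = €8.93

€8.93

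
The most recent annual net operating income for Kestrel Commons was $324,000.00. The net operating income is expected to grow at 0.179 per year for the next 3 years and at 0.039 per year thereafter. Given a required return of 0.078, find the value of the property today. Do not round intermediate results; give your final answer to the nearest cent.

D_1 = 381996.00000
D_2 = 450373.28400
D_3 = 530990.10184
Terminal value at year 3: TV = D_3×(1+g_2)/(r−g_2) = 551698.71581/0.039 = 14146120.91814
P_0 = D_1/(1+r)^1 + D_2/(1+r)^2 + D_3/(1+r)^3 + TV/(1+r)^3
    = 354356.21521 + 387556.56562 + 423867.52399 + 11292265.57508 = 12458045.87991

$12458045.88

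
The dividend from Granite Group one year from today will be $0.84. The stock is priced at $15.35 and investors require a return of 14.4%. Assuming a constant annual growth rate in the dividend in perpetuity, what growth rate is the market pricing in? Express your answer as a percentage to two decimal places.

8.93%

P = D₁/(r−g) ⇒ g = r − D₁/P = 0.144 − $0.84/$15.35 = 0.089277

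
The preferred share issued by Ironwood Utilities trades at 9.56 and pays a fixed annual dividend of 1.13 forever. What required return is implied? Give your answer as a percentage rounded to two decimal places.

P = C/r ⇒ r = C/P = 1.13/9.56 = 0.118201

11.82%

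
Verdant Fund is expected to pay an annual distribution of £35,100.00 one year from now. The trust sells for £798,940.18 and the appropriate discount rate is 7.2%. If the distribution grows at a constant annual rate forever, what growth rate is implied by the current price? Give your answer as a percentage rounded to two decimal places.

P = D₁/(r−g) ⇒ g = r − D₁/P = 0.072 − £35,100.00/£798,940.18 = 0.028067

2.81%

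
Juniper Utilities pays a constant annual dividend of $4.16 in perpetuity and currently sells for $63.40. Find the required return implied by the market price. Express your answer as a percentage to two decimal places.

6.56%

P = C/r ⇒ r = C/P = $4.16/$63.40 = 0.065615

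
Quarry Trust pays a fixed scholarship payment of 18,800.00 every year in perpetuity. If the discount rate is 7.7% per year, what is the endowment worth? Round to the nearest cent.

Level perpetuity: PV = C / r = 18,800.00 / 0.077 = 244,155.84

244155.84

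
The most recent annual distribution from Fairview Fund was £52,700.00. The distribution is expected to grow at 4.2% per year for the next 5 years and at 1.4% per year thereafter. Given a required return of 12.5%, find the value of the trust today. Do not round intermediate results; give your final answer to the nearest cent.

D_1 = 54913.40000
D_2 = 57219.76280
D_3 = 59622.99284
D_4 = 62127.15854
D_5 = 64736.49920
Terminal value at year 5: TV = D_5×(1+g_2)/(r−g_2) = 65642.81018/0.111 = 591376.66832
P_0 = D_1/(1+r)^1 + D_2/(1+r)^2 + D_3/(1+r)^3 + D_4/(1+r)^4 + D_5/(1+r)^5 + TV/(1+r)^5
    = 48811.91111 + 45210.67678 + 41875.13352 + 38785.67922 + 35924.15800 + 328172.03793 = 538779.59655

£538779.60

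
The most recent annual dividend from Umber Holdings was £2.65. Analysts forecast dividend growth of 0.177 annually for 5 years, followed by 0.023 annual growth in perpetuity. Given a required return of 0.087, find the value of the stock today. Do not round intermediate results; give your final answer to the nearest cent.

£79.98

D_1 = 3.11905
D_2 = 3.67112
D_3 = 4.32091
D_4 = 5.08571
D_5 = 5.98588
Terminal value at year 5: TV = D_5×(1+g_2)/(r−g_2) = 6.12356/0.064 = 95.68059
P_0 = D_1/(1+r)^1 + D_2/(1+r)^2 + D_3/(1+r)^3 + D_4/(1+r)^4 + D_5/(1+r)^5 + TV/(1+r)^5
    = 2.86941 + 3.10699 + 3.36424 + 3.64279 + 3.94440 + 63.04870 = 79.97652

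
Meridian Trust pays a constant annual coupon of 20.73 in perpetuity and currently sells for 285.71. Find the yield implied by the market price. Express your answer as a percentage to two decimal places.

7.26%

P = C/r ⇒ r = C/P = 20.73/285.71 = 0.072556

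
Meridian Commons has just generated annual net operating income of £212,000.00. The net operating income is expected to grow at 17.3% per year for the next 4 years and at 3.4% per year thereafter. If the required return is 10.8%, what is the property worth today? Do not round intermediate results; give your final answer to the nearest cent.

D_1 = 248676.00000
D_2 = 291696.94800
D_3 = 342160.52000
D_4 = 401354.28996
Terminal value at year 4: TV = D_4×(1+g_2)/(r−g_2) = 415000.33582/0.074 = 5608112.64626
P_0 = D_1/(1+r)^1 + D_2/(1+r)^2 + D_3/(1+r)^3 + D_4/(1+r)^4 + TV/(1+r)^4
    = 224436.82310 + 237603.24323 + 251542.06165 + 266298.59054 + 3720983.00837 = 4700863.72690

£4700863.73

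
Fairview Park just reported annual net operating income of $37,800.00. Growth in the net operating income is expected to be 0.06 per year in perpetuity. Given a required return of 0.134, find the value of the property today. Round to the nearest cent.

$541459.46

D₁ = D₀ × (1 + g) = $37,800.00 × 1.06 = $40,068.0000
Growing perpetuity: P = D₁ / (r − g) = $40,068.0000 / (0.134 − 0.06) = $541,459.46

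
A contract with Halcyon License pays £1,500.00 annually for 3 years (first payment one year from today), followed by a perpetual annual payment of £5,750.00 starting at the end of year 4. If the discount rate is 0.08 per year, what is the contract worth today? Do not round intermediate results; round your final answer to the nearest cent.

PV of 3-year annuity: £1,500.00 × [1 − (1+0.08)^−3] / 0.08 = 3865.64548
Perpetuity value at year 3: £5,750.00 / 0.08 = 71875.00000
PV of perpetuity: 71875.00000 / (1+0.08)^3 = 57056.69232
Total PV = 3865.64548 + 57056.69232 = 60922.33780

£60922.34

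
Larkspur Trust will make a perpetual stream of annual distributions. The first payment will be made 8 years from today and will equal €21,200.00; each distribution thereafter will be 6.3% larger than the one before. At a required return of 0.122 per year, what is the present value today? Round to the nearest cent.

€160521.74

Value at end of year 7: C₁ / (r − g) = €21,200.00 / (0.122 − 0.063) = €359,322.0339
Discount to today: PV = €359,322.0339 / (1 + 0.122)^7 = €359,322.0339 / 2.238463 = €160,521.74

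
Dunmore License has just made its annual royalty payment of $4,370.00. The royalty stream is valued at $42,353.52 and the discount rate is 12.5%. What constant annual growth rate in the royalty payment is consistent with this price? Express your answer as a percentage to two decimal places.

1.98%

P = D₀(1+g)/(r−g) ⇒ P(r−g) = D₀(1+g) ⇒ g(P+D₀) = P·r − D₀
g = (P·r − D₀)/(P + D₀) = ($42,353.52×0.125 − $4,370.00) / ($42,353.52 + $4,370.00) = 0.019780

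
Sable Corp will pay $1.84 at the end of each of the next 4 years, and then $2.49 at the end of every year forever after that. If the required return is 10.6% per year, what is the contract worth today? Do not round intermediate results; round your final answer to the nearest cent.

PV of 4-year annuity: $1.84 × [1 − (1+0.106)^−4] / 0.106 = 5.75760
Perpetuity value at year 4: $2.49 / 0.106 = 23.49057
PV of perpetuity: 23.49057 / (1+0.106)^4 = 15.69904
Total PV = 5.75760 + 15.69904 = 21.45663

$21.46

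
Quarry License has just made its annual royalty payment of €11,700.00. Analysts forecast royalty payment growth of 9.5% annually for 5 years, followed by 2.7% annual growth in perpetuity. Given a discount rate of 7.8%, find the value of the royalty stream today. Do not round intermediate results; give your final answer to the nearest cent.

€316105.10

D_1 = 12811.50000
D_2 = 14028.59250
D_3 = 15361.30879
D_4 = 16820.63312
D_5 = 18418.59327
Terminal value at year 5: TV = D_5×(1+g_2)/(r−g_2) = 18915.89529/0.051 = 370899.90759
P_0 = D_1/(1+r)^1 + D_2/(1+r)^2 + D_3/(1+r)^3 + D_4/(1+r)^4 + D_5/(1+r)^5 + TV/(1+r)^5
    = 11884.50835 + 12071.92638 + 12262.29999 + 12455.67578 + 12652.10109 + 254778.58476 = 316105.09636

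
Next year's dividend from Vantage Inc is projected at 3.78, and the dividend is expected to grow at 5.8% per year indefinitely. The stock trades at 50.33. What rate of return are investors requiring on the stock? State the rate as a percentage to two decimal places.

13.31%

P = D₁/(r − g) ⇒ r = D₁/P + g = 3.7800/50.33 + 0.058 = 0.075104 + 0.058 = 0.133104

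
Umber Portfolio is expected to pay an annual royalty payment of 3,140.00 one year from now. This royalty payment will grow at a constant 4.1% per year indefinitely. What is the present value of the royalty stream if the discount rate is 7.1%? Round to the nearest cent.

104666.67

Growing perpetuity: P = D₁ / (r − g) = 3,140.0000 / (0.071 − 0.041) = 104,666.67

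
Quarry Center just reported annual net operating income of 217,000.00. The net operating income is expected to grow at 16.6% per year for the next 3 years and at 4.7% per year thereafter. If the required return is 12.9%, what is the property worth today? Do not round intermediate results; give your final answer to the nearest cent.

3746763.13

D_1 = 253022.00000
D_2 = 295023.65200
D_3 = 343997.57823
Terminal value at year 3: TV = D_3×(1+g_2)/(r−g_2) = 360165.46441/0.082 = 4392261.76108
P_0 = D_1/(1+r)^1 + D_2/(1+r)^2 + D_3/(1+r)^3 + TV/(1+r)^3
    = 224111.60319 + 231456.27043 + 239041.63979 + 3052153.62026 = 3746763.13367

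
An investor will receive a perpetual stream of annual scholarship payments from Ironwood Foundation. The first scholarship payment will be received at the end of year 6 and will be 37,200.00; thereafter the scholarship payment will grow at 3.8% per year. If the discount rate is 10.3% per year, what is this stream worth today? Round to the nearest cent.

Value at end of year 5: C₁ / (r − g) = 37,200.00 / (0.103 − 0.038) = 572,307.6923
Discount to today: PV = 572,307.6923 / (1 + 0.103)^5 = 572,307.6923 / 1.632592 = 350,551.65

350551.65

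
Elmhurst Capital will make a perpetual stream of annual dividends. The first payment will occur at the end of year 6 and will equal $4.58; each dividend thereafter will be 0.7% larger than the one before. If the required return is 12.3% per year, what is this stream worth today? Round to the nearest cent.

$22.11

Value at end of year 5: C₁ / (r − g) = $4.58 / (0.123 − 0.007) = $39.4828
Discount to today: PV = $39.4828 / (1 + 0.123)^5 = $39.4828 / 1.786071 = $22.11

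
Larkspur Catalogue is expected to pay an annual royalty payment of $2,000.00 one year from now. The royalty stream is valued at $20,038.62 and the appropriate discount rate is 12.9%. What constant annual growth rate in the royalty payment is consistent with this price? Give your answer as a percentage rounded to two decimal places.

P = D₁/(r−g) ⇒ g = r − D₁/P = 0.129 − $2,000.00/$20,038.62 = 0.029193

2.92%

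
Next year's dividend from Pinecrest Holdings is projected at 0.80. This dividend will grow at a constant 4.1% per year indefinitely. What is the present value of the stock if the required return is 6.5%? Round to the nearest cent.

33.33

Growing perpetuity: P = D₁ / (r − g) = 0.8000 / (0.065 − 0.041) = 33.33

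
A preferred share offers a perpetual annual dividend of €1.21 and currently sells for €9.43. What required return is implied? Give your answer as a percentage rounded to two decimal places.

12.83%

P = C/r ⇒ r = C/P = €1.21/€9.43 = 0.128314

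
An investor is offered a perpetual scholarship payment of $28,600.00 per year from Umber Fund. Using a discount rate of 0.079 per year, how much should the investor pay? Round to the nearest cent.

$362025.32

Level perpetuity: PV = C / r = $28,600.00 / 0.079 = $362,025.32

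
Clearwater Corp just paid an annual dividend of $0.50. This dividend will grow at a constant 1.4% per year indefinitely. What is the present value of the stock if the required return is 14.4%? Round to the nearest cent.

D₁ = D₀ × (1 + g) = $0.50 × 1.014 = $0.5070
Growing perpetuity: P = D₁ / (r − g) = $0.5070 / (0.144 − 0.014) = $3.90

$3.90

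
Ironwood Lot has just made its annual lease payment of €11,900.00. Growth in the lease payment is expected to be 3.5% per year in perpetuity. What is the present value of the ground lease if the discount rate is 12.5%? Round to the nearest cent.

D₁ = D₀ × (1 + g) = €11,900.00 × 1.035 = €12,316.5000
Growing perpetuity: P = D₁ / (r − g) = €12,316.5000 / (0.125 − 0.035) = €136,850.00

€136850.00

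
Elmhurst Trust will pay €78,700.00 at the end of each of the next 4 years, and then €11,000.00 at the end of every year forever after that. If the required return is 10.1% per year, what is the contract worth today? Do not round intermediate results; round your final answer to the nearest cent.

PV of 4-year annuity: €78,700.00 × [1 − (1+0.101)^−4] / 0.101 = 248929.34318
Perpetuity value at year 4: €11,000.00 / 0.101 = 108910.89109
PV of perpetuity: 108910.89109 / (1+0.101)^4 = 74117.71733
Total PV = 248929.34318 + 74117.71733 = 323047.06050

€323047.06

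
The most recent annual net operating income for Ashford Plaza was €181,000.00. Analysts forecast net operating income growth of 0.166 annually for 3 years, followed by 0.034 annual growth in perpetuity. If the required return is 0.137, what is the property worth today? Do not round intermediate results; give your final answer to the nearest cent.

€2530812.53

D_1 = 211046.00000
D_2 = 246079.63600
D_3 = 286928.85558
Terminal value at year 3: TV = D_3×(1+g_2)/(r−g_2) = 296684.43667/0.103 = 2880431.42394
P_0 = D_1/(1+r)^1 + D_2/(1+r)^2 + D_3/(1+r)^3 + TV/(1+r)^3
    = 185616.53474 + 190350.81751 + 195205.85155 + 1959639.32529 = 2530812.52910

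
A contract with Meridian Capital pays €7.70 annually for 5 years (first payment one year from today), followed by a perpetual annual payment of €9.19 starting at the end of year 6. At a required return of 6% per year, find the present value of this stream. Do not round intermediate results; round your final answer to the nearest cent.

€146.89

PV of 5-year annuity: €7.70 × [1 − (1+0.06)^−5] / 0.06 = 32.43520
Perpetuity value at year 5: €9.19 / 0.06 = 153.16667
PV of perpetuity: 153.16667 / (1+0.06)^5 = 114.45504
Total PV = 32.43520 + 114.45504 = 146.89024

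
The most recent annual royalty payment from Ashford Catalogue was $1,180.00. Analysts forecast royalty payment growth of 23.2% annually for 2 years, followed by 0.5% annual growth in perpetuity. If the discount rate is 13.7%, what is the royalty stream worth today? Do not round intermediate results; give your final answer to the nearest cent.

D_1 = 1453.76000
D_2 = 1791.03232
Terminal value at year 2: TV = D_2×(1+g_2)/(r−g_2) = 1799.98748/0.132 = 13636.26880
P_0 = D_1/(1+r)^1 + D_2/(1+r)^2 + TV/(1+r)^2
    = 1278.59279 + 1385.42332 + 10548.10937 = 13212.12548

$13212.13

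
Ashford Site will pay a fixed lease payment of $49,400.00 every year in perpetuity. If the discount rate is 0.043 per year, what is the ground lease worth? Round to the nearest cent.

$1148837.21

Level perpetuity: PV = C / r = $49,400.00 / 0.043 = $1,148,837.21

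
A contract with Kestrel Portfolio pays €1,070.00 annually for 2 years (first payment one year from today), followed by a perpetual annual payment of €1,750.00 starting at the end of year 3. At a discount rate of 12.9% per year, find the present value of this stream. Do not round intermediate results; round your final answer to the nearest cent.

€12430.11

PV of 2-year annuity: €1,070.00 × [1 − (1+0.129)^−2] / 0.129 = 1787.19341
Perpetuity value at year 2: €1,750.00 / 0.129 = 13565.89147
PV of perpetuity: 13565.89147 / (1+0.129)^2 = 10642.91159
Total PV = 1787.19341 + 10642.91159 = 12430.10500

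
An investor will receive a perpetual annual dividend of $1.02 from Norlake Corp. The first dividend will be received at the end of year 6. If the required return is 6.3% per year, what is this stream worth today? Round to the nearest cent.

Value at end of year 5: C / r = $1.02 / 0.063 = $16.1905
Discount to today: PV = $16.1905 / (1 + 0.063)^5 = $16.1905 / 1.357270 = $11.93

$11.93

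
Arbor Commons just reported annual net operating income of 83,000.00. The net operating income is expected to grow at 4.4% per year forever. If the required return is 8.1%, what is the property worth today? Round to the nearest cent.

2341945.95

D₁ = D₀ × (1 + g) = 83,000.00 × 1.044 = 86,652.0000
Growing perpetuity: P = D₁ / (r − g) = 86,652.0000 / (0.081 − 0.044) = 2,341,945.95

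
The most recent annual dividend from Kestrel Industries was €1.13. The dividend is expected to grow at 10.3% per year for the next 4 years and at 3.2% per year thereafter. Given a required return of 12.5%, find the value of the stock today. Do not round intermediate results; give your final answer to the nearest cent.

D_1 = 1.24639
D_2 = 1.37477
D_3 = 1.51637
D_4 = 1.67256
Terminal value at year 4: TV = D_4×(1+g_2)/(r−g_2) = 1.72608/0.093 = 18.55997
P_0 = D_1/(1+r)^1 + D_2/(1+r)^2 + D_3/(1+r)^3 + D_4/(1+r)^4 + TV/(1+r)^4
    = 1.10790 + 1.08624 + 1.06499 + 1.04417 + 11.58690 = 15.89020

€15.89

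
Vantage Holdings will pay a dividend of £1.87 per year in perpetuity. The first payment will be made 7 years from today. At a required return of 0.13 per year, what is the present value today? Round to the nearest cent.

£6.91

Value at end of year 6: C / r = £1.87 / 0.13 = £14.3846
Discount to today: PV = £14.3846 / (1 + 0.13)^6 = £14.3846 / 2.081952 = £6.91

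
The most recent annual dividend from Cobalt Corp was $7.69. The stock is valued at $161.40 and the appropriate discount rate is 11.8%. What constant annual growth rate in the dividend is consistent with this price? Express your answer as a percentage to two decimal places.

6.72%

P = D₀(1+g)/(r−g) ⇒ P(r−g) = D₀(1+g) ⇒ g(P+D₀) = P·r − D₀
g = (P·r − D₀)/(P + D₀) = ($161.40×0.118 − $7.69) / ($161.40 + $7.69) = 0.067155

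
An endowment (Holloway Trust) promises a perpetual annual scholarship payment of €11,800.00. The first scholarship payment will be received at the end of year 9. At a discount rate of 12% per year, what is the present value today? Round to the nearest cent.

Value at end of year 8: C / r = €11,800.00 / 0.12 = €98,333.3333
Discount to today: PV = €98,333.3333 / (1 + 0.12)^8 = €98,333.3333 / 2.475963 = €39,715.18

€39715.18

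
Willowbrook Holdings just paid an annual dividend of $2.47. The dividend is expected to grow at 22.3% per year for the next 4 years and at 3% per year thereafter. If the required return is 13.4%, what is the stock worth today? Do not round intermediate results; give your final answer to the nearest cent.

D_1 = 3.02081
D_2 = 3.69445
D_3 = 4.51831
D_4 = 5.52590
Terminal value at year 4: TV = D_4×(1+g_2)/(r−g_2) = 5.69167/0.104 = 54.72763
P_0 = D_1/(1+r)^1 + D_2/(1+r)^2 + D_3/(1+r)^3 + D_4/(1+r)^4 + TV/(1+r)^4
    = 2.66385 + 2.87292 + 3.09840 + 3.34157 + 33.09440 = 45.07114

$45.07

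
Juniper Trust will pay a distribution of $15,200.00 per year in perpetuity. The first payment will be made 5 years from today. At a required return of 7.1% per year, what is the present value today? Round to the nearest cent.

$162714.91

Value at end of year 4: C / r = $15,200.00 / 0.071 = $214,084.5070
Discount to today: PV = $214,084.5070 / (1 + 0.071)^4 = $214,084.5070 / 1.315703 = $162,714.91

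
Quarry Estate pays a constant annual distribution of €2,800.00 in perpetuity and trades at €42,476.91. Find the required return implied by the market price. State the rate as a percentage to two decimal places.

P = C/r ⇒ r = C/P = €2,800.00/€42,476.91 = 0.065918

6.59%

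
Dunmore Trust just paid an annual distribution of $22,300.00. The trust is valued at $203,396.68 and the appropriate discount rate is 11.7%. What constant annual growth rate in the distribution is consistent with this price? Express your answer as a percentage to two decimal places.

P = D₀(1+g)/(r−g) ⇒ P(r−g) = D₀(1+g) ⇒ g(P+D₀) = P·r − D₀
g = (P·r − D₀)/(P + D₀) = ($203,396.68×0.117 − $22,300.00) / ($203,396.68 + $22,300.00) = 0.006635

0.66%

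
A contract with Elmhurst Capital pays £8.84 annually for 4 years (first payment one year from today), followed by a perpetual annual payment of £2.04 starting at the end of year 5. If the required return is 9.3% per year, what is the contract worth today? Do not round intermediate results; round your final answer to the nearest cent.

£43.82

PV of 4-year annuity: £8.84 × [1 − (1+0.093)^−4] / 0.093 = 28.45155
Perpetuity value at year 4: £2.04 / 0.093 = 21.93548
PV of perpetuity: 21.93548 / (1+0.093)^4 = 15.36974
Total PV = 28.45155 + 15.36974 = 43.82129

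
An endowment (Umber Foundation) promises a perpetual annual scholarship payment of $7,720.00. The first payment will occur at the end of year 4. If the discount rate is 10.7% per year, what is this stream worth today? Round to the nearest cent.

Value at end of year 3: C / r = $7,720.00 / 0.107 = $72,149.5327
Discount to today: PV = $72,149.5327 / (1 + 0.107)^3 = $72,149.5327 / 1.356572 = $53,185.18

$53185.18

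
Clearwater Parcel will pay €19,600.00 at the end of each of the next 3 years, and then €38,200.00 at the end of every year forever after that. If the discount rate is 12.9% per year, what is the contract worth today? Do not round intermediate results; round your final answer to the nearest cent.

€252131.91

PV of 3-year annuity: €19,600.00 × [1 − (1+0.129)^−3] / 0.129 = 46357.28493
Perpetuity value at year 3: €38,200.00 / 0.129 = 296124.03101
PV of perpetuity: 296124.03101 / (1+0.129)^3 = 205774.62876
Total PV = 46357.28493 + 205774.62876 = 252131.91368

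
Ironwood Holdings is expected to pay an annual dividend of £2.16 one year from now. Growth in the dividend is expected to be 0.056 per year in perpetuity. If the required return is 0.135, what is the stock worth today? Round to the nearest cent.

Growing perpetuity: P = D₁ / (r − g) = £2.1600 / (0.135 − 0.056) = £27.34

£27.34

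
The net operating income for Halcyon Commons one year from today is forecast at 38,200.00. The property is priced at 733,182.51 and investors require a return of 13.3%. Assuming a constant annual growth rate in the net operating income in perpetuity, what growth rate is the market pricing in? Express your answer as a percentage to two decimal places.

P = D₁/(r−g) ⇒ g = r − D₁/P = 0.133 − 38,200.00/733,182.51 = 0.080898

8.09%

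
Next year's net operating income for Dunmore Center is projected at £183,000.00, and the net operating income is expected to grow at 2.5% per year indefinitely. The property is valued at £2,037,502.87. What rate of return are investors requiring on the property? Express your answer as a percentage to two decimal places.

P = D₁/(r − g) ⇒ r = D₁/P + g = £183,000.0000/£2,037,502.87 + 0.025 = 0.089816 + 0.025 = 0.114816

11.48%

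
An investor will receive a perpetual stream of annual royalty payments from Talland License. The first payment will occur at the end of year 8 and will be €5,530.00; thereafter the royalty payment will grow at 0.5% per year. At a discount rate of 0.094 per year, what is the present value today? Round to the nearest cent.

Value at end of year 7: C₁ / (r − g) = €5,530.00 / (0.094 − 0.005) = €62,134.8315
Discount to today: PV = €62,134.8315 / (1 + 0.094)^7 = €62,134.8315 / 1.875518 = €33,129.42

€33129.42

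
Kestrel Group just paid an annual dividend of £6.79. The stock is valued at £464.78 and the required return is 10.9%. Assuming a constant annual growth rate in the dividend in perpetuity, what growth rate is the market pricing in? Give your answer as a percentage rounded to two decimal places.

P = D₀(1+g)/(r−g) ⇒ P(r−g) = D₀(1+g) ⇒ g(P+D₀) = P·r − D₀
g = (P·r − D₀)/(P + D₀) = (£464.78×0.109 − £6.79) / (£464.78 + £6.79) = 0.093032

9.30%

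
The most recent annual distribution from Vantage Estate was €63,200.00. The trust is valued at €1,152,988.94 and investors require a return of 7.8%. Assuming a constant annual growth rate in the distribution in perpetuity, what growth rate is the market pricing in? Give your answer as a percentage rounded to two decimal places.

P = D₀(1+g)/(r−g) ⇒ P(r−g) = D₀(1+g) ⇒ g(P+D₀) = P·r − D₀
g = (P·r − D₀)/(P + D₀) = (€1,152,988.94×0.078 − €63,200.00) / (€1,152,988.94 + €63,200.00) = 0.021981

2.20%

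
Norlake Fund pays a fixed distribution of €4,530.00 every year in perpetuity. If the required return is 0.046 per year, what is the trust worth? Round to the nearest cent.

€98478.26

Level perpetuity: PV = C / r = €4,530.00 / 0.046 = €98,478.26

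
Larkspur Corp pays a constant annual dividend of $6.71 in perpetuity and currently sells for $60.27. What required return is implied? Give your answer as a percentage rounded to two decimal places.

11.13%

P = C/r ⇒ r = C/P = $6.71/$60.27 = 0.111332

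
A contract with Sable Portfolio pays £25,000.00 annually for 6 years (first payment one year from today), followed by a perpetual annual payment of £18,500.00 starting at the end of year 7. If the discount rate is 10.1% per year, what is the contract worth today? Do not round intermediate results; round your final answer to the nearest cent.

£211394.74

PV of 6-year annuity: £25,000.00 × [1 − (1+0.101)^−6] / 0.101 = 108563.17963
Perpetuity value at year 6: £18,500.00 / 0.101 = 183168.31683
PV of perpetuity: 183168.31683 / (1+0.101)^6 = 102831.56391
Total PV = 108563.17963 + 102831.56391 = 211394.74354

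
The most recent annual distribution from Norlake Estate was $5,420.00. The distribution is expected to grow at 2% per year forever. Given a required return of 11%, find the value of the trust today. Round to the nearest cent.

D₁ = D₀ × (1 + g) = $5,420.00 × 1.02 = $5,528.4000
Growing perpetuity: P = D₁ / (r − g) = $5,528.4000 / (0.11 − 0.02) = $61,426.67

$61426.67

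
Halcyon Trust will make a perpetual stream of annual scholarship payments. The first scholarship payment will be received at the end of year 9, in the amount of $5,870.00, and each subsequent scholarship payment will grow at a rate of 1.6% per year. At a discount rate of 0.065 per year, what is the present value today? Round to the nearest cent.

Value at end of year 8: C₁ / (r − g) = $5,870.00 / (0.065 − 0.016) = $119,795.9184
Discount to today: PV = $119,795.9184 / (1 + 0.065)^8 = $119,795.9184 / 1.654996 = $72,384.43

$72384.43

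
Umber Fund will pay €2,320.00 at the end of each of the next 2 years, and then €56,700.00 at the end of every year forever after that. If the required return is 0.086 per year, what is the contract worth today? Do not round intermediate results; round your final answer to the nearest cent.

€563120.31

PV of 2-year annuity: €2,320.00 × [1 − (1+0.086)^−2] / 0.086 = 4103.38851
Perpetuity value at year 2: €56,700.00 / 0.086 = 659302.32558
PV of perpetuity: 659302.32558 / (1+0.086)^2 = 559016.92526
Total PV = 4103.38851 + 559016.92526 = 563120.31377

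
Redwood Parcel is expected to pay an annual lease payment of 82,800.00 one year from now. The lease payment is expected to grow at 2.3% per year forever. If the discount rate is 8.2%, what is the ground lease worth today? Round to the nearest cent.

Growing perpetuity: P = D₁ / (r − g) = 82,800.0000 / (0.082 − 0.023) = 1,403,389.83

1403389.83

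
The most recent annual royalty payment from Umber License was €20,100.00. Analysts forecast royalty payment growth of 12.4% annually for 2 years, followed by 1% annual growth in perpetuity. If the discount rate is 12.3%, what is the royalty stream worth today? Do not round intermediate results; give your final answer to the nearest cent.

€220228.68

D_1 = 22592.40000
D_2 = 25393.85760
Terminal value at year 2: TV = D_2×(1+g_2)/(r−g_2) = 25647.79618/0.113 = 226971.64758
P_0 = D_1/(1+r)^1 + D_2/(1+r)^2 + TV/(1+r)^2
    = 20117.89849 + 20135.81291 + 179974.96495 = 220228.67635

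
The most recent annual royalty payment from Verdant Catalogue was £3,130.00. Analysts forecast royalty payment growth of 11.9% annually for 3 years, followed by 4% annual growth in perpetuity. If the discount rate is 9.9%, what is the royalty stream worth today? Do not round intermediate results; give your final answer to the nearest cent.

£67976.13

D_1 = 3502.47000
D_2 = 3919.26393
D_3 = 4385.65634
Terminal value at year 3: TV = D_3×(1+g_2)/(r−g_2) = 4561.08259/0.059 = 77306.48460
P_0 = D_1/(1+r)^1 + D_2/(1+r)^2 + D_3/(1+r)^3 + TV/(1+r)^3
    = 3186.96087 + 3244.95834 + 3304.01127 + 58240.19863 = 67976.12912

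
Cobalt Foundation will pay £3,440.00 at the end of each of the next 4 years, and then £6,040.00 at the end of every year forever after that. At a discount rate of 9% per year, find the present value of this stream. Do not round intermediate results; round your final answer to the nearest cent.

£58687.84

PV of 4-year annuity: £3,440.00 × [1 − (1+0.09)^−4] / 0.09 = 11144.63638
Perpetuity value at year 4: £6,040.00 / 0.09 = 67111.11111
PV of perpetuity: 67111.11111 / (1+0.09)^4 = 47543.20305
Total PV = 11144.63638 + 47543.20305 = 58687.83943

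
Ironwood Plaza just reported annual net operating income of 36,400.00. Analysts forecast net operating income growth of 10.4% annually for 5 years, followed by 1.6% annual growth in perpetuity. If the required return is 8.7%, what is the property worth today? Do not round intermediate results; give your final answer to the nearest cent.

753623.33

D_1 = 40185.60000
D_2 = 44364.90240
D_3 = 48978.85225
D_4 = 54072.65288
D_5 = 59696.20878
Terminal value at year 5: TV = D_5×(1+g_2)/(r−g_2) = 60651.34812/0.071 = 854244.33977
P_0 = D_1/(1+r)^1 + D_2/(1+r)^2 + D_3/(1+r)^3 + D_4/(1+r)^4 + D_5/(1+r)^5 + TV/(1+r)^5
    = 36969.27323 + 37547.44954 + 38134.66816 + 38731.07051 + 39336.80022 + 562904.07082 = 753623.33248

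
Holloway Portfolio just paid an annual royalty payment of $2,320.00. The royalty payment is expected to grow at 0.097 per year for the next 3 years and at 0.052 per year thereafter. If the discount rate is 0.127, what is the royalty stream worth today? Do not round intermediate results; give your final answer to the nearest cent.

$36607.69

D_1 = 2545.04000
D_2 = 2791.90888
D_3 = 3062.72404
Terminal value at year 3: TV = D_3×(1+g_2)/(r−g_2) = 3221.98569/0.075 = 42959.80922
P_0 = D_1/(1+r)^1 + D_2/(1+r)^2 + D_3/(1+r)^3 + TV/(1+r)^3
    = 2258.24312 + 2198.13017 + 2139.61739 + 30011.69996 = 36607.69065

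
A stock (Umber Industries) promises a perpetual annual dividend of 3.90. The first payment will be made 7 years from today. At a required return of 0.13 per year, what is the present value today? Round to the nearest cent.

14.41

Value at end of year 6: C / r = 3.90 / 0.13 = 30.0000
Discount to today: PV = 30.0000 / (1 + 0.13)^6 = 30.0000 / 2.081952 = 14.41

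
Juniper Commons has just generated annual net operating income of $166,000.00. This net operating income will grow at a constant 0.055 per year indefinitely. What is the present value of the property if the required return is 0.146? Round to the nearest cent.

D₁ = D₀ × (1 + g) = $166,000.00 × 1.055 = $175,130.0000
Growing perpetuity: P = D₁ / (r − g) = $175,130.0000 / (0.146 − 0.055) = $1,924,505.49

$1924505.49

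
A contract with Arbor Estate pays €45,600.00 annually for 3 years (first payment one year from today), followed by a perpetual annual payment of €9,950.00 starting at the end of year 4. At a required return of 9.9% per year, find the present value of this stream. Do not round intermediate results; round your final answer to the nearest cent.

PV of 3-year annuity: €45,600.00 × [1 − (1+0.099)^−3] / 0.099 = 113600.39087
Perpetuity value at year 3: €9,950.00 / 0.099 = 100505.05051
PV of perpetuity: 100505.05051 / (1+0.099)^3 = 75717.24592
Total PV = 113600.39087 + 75717.24592 = 189317.63679

€189317.64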